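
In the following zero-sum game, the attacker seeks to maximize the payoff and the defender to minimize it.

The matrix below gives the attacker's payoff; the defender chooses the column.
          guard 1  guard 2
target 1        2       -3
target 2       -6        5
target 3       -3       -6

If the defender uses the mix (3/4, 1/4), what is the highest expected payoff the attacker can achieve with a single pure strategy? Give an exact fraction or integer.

target 1: (2)·(3/4) + (-3)·(1/4) = 3/4.
target 2: (-6)·(3/4) + (5)·(1/4) = -13/4.
target 3: (-3)·(3/4) + (-6)·(1/4) = -15/4.
The best pure response is target 1 with expected payoff 3/4.

3/4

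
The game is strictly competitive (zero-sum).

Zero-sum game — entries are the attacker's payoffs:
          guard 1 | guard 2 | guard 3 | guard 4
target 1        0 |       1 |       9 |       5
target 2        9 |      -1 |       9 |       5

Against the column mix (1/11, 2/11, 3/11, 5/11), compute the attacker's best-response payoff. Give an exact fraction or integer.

59/11

target 1: (0)·(1/11) + (1)·(2/11) + (9)·(3/11) + (5)·(5/11) = 54/11.
target 2: (9)·(1/11) + (-1)·(2/11) + (9)·(3/11) + (5)·(5/11) = 59/11.
The best pure response is target 2 with expected payoff 59/11.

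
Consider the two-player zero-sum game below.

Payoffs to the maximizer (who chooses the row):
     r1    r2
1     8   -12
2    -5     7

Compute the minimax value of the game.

Row minima are -12 and -5, so the maximizer's maximin is -5; column maxima are 8 and 7, so the minimizer's minimax is 7. These differ, so the equilibrium is in mixed strategies.
Let the maximizer play 1 with probability p. The minimizer is indifferent when 8p − 5(1−p) = −12p + 7(1−p), giving p = 3/8.
Let the minimizer play r1 with probability q. The maximizer is indifferent when 8q − 12(1−q) = −5q + 7(1−q), giving q = 19/32.
The value is 8·(19/32) + (-12)·(13/32) = -1/8.

-1/8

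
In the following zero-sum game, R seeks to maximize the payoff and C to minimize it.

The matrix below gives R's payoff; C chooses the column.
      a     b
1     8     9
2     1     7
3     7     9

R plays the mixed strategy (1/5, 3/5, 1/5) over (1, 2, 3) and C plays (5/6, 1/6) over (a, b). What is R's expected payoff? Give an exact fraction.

43/10

Against (5/6, 1/6), each row's expected payoff is 1: 49/6; 2: 2; 3: 22/3.
Taking the (1/5, 3/5, 1/5)-weighted average: (1/5)·(49/6) + (3/5)·(2) + (1/5)·(22/3) = 43/10.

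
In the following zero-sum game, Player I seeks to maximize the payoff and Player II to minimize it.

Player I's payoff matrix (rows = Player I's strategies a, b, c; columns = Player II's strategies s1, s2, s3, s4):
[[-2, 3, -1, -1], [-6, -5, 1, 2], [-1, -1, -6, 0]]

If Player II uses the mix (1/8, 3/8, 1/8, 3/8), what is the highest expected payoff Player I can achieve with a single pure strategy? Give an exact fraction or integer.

a: (-2)·(1/8) + (3)·(3/8) + (-1)·(1/8) + (-1)·(3/8) = 3/8.
b: (-6)·(1/8) + (-5)·(3/8) + (1)·(1/8) + (2)·(3/8) = -7/4.
c: (-1)·(1/8) + (-1)·(3/8) + (-6)·(1/8) + (0)·(3/8) = -5/4.
The best pure response is a with expected payoff 3/8.

3/8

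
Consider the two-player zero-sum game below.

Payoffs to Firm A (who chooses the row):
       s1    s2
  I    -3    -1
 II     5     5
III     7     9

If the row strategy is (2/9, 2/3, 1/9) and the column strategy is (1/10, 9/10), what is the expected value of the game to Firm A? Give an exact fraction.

182/45

Against (1/10, 9/10), each row's expected payoff is I: -6/5; II: 5; III: 44/5.
Taking the (2/9, 2/3, 1/9)-weighted average: (2/9)·(-6/5) + (2/3)·(5) + (1/9)·(44/5) = 182/45.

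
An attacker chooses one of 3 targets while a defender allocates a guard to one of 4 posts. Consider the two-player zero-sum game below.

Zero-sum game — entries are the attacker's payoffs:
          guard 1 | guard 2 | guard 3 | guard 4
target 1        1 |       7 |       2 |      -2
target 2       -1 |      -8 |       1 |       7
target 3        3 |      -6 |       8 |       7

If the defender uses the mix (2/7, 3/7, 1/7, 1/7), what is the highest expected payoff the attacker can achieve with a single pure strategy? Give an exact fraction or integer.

23/7

target 1: (1)·(2/7) + (7)·(3/7) + (2)·(1/7) + (-2)·(1/7) = 23/7.
target 2: (-1)·(2/7) + (-8)·(3/7) + (1)·(1/7) + (7)·(1/7) = -18/7.
target 3: (3)·(2/7) + (-6)·(3/7) + (8)·(1/7) + (7)·(1/7) = 3/7.
The best pure response is target 1 with expected payoff 23/7.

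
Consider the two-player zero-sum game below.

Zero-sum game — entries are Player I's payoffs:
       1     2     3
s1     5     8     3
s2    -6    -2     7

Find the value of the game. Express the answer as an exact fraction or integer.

Column 2 is strictly dominated by 1 for Player II (it gives Player I more in every row).
The remaining 2×2 game on (s1, s2) × (1, 3) has no saddle point. Let Player I play s1 with probability p; indifference gives 5p − 6(1−p) = 3p + 7(1−p), so p = 13/15.
Similarly Player II's optimal q on 1 is 4/15, and the value is 5·(4/15) + (3)·(11/15) = 53/15.

53/15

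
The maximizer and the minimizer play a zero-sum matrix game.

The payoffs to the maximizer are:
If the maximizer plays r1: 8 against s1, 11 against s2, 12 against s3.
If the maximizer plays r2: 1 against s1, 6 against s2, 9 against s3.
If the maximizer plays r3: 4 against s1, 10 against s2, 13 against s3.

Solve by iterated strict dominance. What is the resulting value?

8

Column s3 is strictly dominated by s1 for the minimizer (8<12, 1<9, 4<13); eliminate s3.
Column s2 is strictly dominated by s1 for the minimizer (8<11, 1<6, 4<10); eliminate s2.
Row r3 is strictly dominated by row r1 (8>4); eliminate r3.
Row r2 is strictly dominated by row r1 (8>1); eliminate r2.
Only (r1, s1) remains, with payoff 8.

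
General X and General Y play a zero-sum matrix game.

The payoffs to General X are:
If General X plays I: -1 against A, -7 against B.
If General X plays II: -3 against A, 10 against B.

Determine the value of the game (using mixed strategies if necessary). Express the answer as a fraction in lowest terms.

-31/19

Row minima are -7 and -3, so General X's maximin is -3; column maxima are -1 and 10, so General Y's minimax is -1. These differ, so the equilibrium is in mixed strategies.
Let General X play I with probability p. General Y is indifferent when −p − 3(1−p) = −7p + 10(1−p), giving p = 13/19.
Let General Y play A with probability q. General X is indifferent when −q − 7(1−q) = −3q + 10(1−q), giving q = 17/19.
The value is -1·(17/19) + (-7)·(2/19) = -31/19.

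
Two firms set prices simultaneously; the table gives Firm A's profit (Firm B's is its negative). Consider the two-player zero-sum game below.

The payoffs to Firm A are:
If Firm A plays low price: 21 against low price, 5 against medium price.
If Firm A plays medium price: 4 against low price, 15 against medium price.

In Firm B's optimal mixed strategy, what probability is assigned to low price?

Row minima are 5 and 4, so Firm A's maximin is 5; column maxima are 21 and 15, so Firm B's minimax is 15. These differ, so the equilibrium is in mixed strategies.
Let Firm B play low price with probability q. Firm A is indifferent when 21q + 5(1−q) = 4q + 15(1−q), giving q = 10/27.

10/27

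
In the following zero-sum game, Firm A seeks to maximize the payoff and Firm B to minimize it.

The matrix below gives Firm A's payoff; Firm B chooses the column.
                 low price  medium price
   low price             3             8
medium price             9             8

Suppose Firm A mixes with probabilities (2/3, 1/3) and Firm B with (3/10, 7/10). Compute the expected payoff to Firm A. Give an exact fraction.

71/10

Against (3/10, 7/10), each row's expected payoff is low price: 13/2; medium price: 83/10.
Taking the (2/3, 1/3)-weighted average: (2/3)·(13/2) + (1/3)·(83/10) = 71/10.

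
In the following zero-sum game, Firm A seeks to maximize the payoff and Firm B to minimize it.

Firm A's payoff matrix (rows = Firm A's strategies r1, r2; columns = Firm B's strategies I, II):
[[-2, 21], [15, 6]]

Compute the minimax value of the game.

327/32

Row minima are -2 and 6, so Firm A's maximin is 6; column maxima are 15 and 21, so Firm B's minimax is 15. These differ, so the equilibrium is in mixed strategies.
Let Firm A play r1 with probability p. Firm B is indifferent when −2p + 15(1−p) = 21p + 6(1−p), giving p = 9/32.
Let Firm B play I with probability q. Firm A is indifferent when −2q + 21(1−q) = 15q + 6(1−q), giving q = 15/32.
The value is -2·(15/32) + (21)·(17/32) = 327/32.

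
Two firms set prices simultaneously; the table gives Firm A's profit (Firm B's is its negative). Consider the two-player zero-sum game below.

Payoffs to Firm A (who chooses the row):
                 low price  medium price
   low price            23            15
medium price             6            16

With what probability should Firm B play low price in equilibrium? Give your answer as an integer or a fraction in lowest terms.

Row minima are 15 and 6, so Firm A's maximin is 15; column maxima are 23 and 16, so Firm B's minimax is 16. These differ, so the equilibrium is in mixed strategies.
Let Firm B play low price with probability q. Firm A is indifferent when 23q + 15(1−q) = 6q + 16(1−q), giving q = 1/18.

1/18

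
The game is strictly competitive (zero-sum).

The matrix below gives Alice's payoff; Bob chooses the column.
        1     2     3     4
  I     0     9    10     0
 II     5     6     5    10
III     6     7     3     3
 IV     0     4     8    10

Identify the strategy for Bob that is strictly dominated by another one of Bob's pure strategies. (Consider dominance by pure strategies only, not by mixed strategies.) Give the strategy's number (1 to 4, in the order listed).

Bob prefers columns that give Alice less. Compare 2 with 1: 0 < 9, 5 < 6, 6 < 7, 0 < 4.
So 1 strictly dominates 2 for Bob; 2 is strictly dominated.

2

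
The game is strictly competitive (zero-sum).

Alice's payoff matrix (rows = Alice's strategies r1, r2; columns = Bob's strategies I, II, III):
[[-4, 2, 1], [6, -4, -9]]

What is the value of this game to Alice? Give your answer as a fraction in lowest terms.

-3/2

Column II is strictly dominated by III for Bob (it gives Alice more in every row).
The remaining 2×2 game on (r1, r2) × (I, III) has no saddle point. Let Alice play r1 with probability p; indifference gives −4p + 6(1−p) = p − 9(1−p), so p = 3/4.
Similarly Bob's optimal q on I is 1/2, and the value is -4·(1/2) + (1)·(1/2) = -3/2.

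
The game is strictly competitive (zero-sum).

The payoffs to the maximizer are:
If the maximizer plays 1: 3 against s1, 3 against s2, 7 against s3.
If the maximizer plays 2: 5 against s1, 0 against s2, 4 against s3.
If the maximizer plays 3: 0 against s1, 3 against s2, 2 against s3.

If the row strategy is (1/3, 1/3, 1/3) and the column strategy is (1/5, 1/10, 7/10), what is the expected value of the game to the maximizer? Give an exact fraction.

113/30

Against (1/5, 1/10, 7/10), each row's expected payoff is 1: 29/5; 2: 19/5; 3: 17/10.
Taking the (1/3, 1/3, 1/3)-weighted average: (1/3)·(29/5) + (1/3)·(19/5) + (1/3)·(17/10) = 113/30.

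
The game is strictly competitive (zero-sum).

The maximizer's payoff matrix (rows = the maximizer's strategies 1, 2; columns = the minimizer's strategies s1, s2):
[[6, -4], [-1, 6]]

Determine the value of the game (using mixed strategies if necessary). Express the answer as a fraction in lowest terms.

32/17

Row minima are -4 and -1, so the maximizer's maximin is -1; column maxima are 6 and 6, so the minimizer's minimax is 6. These differ, so the equilibrium is in mixed strategies.
Let the maximizer play 1 with probability p. The minimizer is indifferent when 6p − (1−p) = −4p + 6(1−p), giving p = 7/17.
Let the minimizer play s1 with probability q. The maximizer is indifferent when 6q − 4(1−q) = −q + 6(1−q), giving q = 10/17.
The value is 6·(10/17) + (-4)·(7/17) = 32/17.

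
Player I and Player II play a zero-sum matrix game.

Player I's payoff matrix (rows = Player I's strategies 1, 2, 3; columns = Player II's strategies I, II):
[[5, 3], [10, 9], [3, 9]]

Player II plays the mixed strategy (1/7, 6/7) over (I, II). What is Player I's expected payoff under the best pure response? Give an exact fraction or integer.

64/7

1: (5)·(1/7) + (3)·(6/7) = 23/7.
2: (10)·(1/7) + (9)·(6/7) = 64/7.
3: (3)·(1/7) + (9)·(6/7) = 57/7.
The best pure response is 2 with expected payoff 64/7.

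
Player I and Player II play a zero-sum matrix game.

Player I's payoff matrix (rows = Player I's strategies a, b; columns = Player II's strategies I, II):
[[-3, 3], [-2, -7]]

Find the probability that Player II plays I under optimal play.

10/11

Row minima are -3 and -7, so Player I's maximin is -3; column maxima are -2 and 3, so Player II's minimax is -2. These differ, so the equilibrium is in mixed strategies.
Let Player II play I with probability q. Player I is indifferent when −3q + 3(1−q) = −2q − 7(1−q), giving q = 10/11.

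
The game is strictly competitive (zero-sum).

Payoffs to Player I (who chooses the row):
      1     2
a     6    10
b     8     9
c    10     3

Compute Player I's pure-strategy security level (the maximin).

The worst-case payoff for each row is a: 6, b: 8, c: 3.
The best of these is 8.

8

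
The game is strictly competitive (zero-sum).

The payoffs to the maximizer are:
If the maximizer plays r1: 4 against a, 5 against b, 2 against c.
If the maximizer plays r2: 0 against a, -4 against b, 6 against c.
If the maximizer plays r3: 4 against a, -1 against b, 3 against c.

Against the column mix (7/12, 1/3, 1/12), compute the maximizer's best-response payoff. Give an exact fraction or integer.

r1: (4)·(7/12) + (5)·(1/3) + (2)·(1/12) = 25/6.
r2: (0)·(7/12) + (-4)·(1/3) + (6)·(1/12) = -5/6.
r3: (4)·(7/12) + (-1)·(1/3) + (3)·(1/12) = 9/4.
The best pure response is r1 with expected payoff 25/6.

25/6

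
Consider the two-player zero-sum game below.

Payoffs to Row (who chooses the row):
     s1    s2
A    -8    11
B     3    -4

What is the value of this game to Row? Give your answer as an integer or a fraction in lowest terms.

1/26

Row minima are -8 and -4, so Row's maximin is -4; column maxima are 3 and 11, so Column's minimax is 3. These differ, so the equilibrium is in mixed strategies.
Let Row play A with probability p. Column is indifferent when −8p + 3(1−p) = 11p − 4(1−p), giving p = 7/26.
Let Column play s1 with probability q. Row is indifferent when −8q + 11(1−q) = 3q − 4(1−q), giving q = 15/26.
The value is -8·(15/26) + (11)·(11/26) = 1/26.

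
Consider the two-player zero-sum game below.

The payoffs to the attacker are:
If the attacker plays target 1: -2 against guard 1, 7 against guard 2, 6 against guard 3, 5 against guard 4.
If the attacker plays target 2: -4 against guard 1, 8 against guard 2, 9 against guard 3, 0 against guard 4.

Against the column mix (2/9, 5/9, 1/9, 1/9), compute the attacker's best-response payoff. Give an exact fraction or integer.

target 1: (-2)·(2/9) + (7)·(5/9) + (6)·(1/9) + (5)·(1/9) = 14/3.
target 2: (-4)·(2/9) + (8)·(5/9) + (9)·(1/9) + (0)·(1/9) = 41/9.
The best pure response is target 1 with expected payoff 14/3.

14/3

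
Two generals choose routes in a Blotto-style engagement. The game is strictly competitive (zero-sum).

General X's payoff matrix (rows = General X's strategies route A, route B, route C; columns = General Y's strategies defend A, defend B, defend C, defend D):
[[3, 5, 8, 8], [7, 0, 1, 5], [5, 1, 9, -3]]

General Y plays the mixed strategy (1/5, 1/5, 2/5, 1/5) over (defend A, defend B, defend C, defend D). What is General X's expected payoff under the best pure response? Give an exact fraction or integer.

route A: (3)·(1/5) + (5)·(1/5) + (8)·(2/5) + (8)·(1/5) = 32/5.
route B: (7)·(1/5) + (0)·(1/5) + (1)·(2/5) + (5)·(1/5) = 14/5.
route C: (5)·(1/5) + (1)·(1/5) + (9)·(2/5) + (-3)·(1/5) = 21/5.
The best pure response is route A with expected payoff 32/5.

32/5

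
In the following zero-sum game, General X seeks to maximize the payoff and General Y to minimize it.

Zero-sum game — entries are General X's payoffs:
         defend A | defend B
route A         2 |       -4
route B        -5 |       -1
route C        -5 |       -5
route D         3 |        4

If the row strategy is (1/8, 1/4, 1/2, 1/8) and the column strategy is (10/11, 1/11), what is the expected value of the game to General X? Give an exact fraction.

-34/11

Against (10/11, 1/11), each row's expected payoff is route A: 16/11; route B: -51/11; route C: -5; route D: 34/11.
Taking the (1/8, 1/4, 1/2, 1/8)-weighted average: (1/8)·(16/11) + (1/4)·(-51/11) + (1/2)·(-5) + (1/8)·(34/11) = -34/11.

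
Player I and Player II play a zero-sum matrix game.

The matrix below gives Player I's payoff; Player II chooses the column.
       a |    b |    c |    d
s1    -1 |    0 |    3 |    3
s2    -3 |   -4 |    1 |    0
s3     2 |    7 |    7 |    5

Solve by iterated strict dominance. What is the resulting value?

Column d is strictly dominated by a for Player II (-1<3, -3<0, 2<5); eliminate d.
Row s2 is strictly dominated by row s1 (-1>-3, 0>-4, 3>1); eliminate s2.
Row s1 is strictly dominated by row s3 (2>-1, 7>0, 7>3); eliminate s1.
Column c is strictly dominated by a for Player II (2<7); eliminate c.
Column b is strictly dominated by a for Player II (2<7); eliminate b.
Only (s3, a) remains, with payoff 2.

2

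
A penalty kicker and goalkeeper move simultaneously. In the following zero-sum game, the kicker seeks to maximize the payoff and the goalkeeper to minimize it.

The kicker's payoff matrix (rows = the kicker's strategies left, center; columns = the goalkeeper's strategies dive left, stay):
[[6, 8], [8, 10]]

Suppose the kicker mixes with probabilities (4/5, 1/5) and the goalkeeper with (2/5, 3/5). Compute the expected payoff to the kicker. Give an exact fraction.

38/5

Against (2/5, 3/5), each row's expected payoff is left: 36/5; center: 46/5.
Taking the (4/5, 1/5)-weighted average: (4/5)·(36/5) + (1/5)·(46/5) = 38/5.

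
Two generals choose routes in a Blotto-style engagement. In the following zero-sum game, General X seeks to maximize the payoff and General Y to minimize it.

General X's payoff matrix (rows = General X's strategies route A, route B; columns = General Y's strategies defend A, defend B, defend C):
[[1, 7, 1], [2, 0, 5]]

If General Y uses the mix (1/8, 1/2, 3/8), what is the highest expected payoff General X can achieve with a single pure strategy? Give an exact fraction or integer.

4

route A: (1)·(1/8) + (7)·(1/2) + (1)·(3/8) = 4.
route B: (2)·(1/8) + (0)·(1/2) + (5)·(3/8) = 17/8.
The best pure response is route A with expected payoff 4.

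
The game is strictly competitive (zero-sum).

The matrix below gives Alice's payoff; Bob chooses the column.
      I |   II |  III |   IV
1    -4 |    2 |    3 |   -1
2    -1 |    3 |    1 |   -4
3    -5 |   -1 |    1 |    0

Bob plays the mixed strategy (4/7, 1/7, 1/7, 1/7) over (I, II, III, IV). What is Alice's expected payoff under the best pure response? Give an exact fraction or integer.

-4/7

1: (-4)·(4/7) + (2)·(1/7) + (3)·(1/7) + (-1)·(1/7) = -12/7.
2: (-1)·(4/7) + (3)·(1/7) + (1)·(1/7) + (-4)·(1/7) = -4/7.
3: (-5)·(4/7) + (-1)·(1/7) + (1)·(1/7) + (0)·(1/7) = -20/7.
The best pure response is 2 with expected payoff -4/7.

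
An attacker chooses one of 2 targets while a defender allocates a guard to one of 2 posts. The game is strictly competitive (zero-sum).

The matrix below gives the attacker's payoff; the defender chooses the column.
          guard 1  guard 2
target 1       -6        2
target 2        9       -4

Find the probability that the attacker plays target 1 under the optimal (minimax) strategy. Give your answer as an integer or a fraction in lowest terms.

Row minima are -6 and -4, so the attacker's maximin is -4; column maxima are 9 and 2, so the defender's minimax is 2. These differ, so the equilibrium is in mixed strategies.
Let the attacker play target 1 with probability p. The defender is indifferent when −6p + 9(1−p) = 2p − 4(1−p), giving p = 13/21.

13/21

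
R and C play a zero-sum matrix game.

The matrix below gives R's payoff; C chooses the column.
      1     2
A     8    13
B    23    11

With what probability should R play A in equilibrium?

12/17

Row minima are 8 and 11, so R's maximin is 11; column maxima are 23 and 13, so C's minimax is 13. These differ, so the equilibrium is in mixed strategies.
Let R play A with probability p. C is indifferent when 8p + 23(1−p) = 13p + 11(1−p), giving p = 12/17.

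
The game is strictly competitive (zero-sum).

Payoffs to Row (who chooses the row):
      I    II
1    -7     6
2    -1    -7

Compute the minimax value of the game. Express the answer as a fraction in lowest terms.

-55/19

Row minima are -7 and -7, so Row's maximin is -7; column maxima are -1 and 6, so Column's minimax is -1. These differ, so the equilibrium is in mixed strategies.
Let Row play 1 with probability p. Column is indifferent when −7p − (1−p) = 6p − 7(1−p), giving p = 6/19.
Let Column play I with probability q. Row is indifferent when −7q + 6(1−q) = −q − 7(1−q), giving q = 13/19.
The value is -7·(13/19) + (6)·(6/19) = -55/19.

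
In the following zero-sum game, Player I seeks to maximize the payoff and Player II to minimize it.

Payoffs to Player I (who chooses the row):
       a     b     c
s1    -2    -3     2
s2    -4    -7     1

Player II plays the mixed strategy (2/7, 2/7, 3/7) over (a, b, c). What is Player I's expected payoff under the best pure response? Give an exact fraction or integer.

s1: (-2)·(2/7) + (-3)·(2/7) + (2)·(3/7) = -4/7.
s2: (-4)·(2/7) + (-7)·(2/7) + (1)·(3/7) = -19/7.
The best pure response is s1 with expected payoff -4/7.

-4/7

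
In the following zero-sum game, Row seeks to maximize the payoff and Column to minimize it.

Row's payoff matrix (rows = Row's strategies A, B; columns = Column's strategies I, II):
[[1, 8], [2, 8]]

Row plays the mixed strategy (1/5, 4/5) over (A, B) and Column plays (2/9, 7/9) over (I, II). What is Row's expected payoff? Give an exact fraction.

298/45

Against (2/9, 7/9), each row's expected payoff is A: 58/9; B: 20/3.
Taking the (1/5, 4/5)-weighted average: (1/5)·(58/9) + (4/5)·(20/3) = 298/45.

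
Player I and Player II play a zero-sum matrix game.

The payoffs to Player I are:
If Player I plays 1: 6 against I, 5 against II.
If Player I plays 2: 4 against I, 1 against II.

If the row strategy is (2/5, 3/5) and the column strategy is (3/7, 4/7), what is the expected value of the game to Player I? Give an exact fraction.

Against (3/7, 4/7), each row's expected payoff is 1: 38/7; 2: 16/7.
Taking the (2/5, 3/5)-weighted average: (2/5)·(38/7) + (3/5)·(16/7) = 124/35.

124/35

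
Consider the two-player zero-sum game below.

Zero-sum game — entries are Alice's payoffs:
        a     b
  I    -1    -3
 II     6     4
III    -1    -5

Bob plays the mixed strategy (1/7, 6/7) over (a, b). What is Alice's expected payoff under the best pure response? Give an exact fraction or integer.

I: (-1)·(1/7) + (-3)·(6/7) = -19/7.
II: (6)·(1/7) + (4)·(6/7) = 30/7.
III: (-1)·(1/7) + (-5)·(6/7) = -31/7.
The best pure response is II with expected payoff 30/7.

30/7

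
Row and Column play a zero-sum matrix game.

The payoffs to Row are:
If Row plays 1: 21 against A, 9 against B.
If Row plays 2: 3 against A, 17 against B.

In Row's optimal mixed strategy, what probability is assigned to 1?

7/13

Row minima are 9 and 3, so Row's maximin is 9; column maxima are 21 and 17, so Column's minimax is 17. These differ, so the equilibrium is in mixed strategies.
Let Row play 1 with probability p. Column is indifferent when 21p + 3(1−p) = 9p + 17(1−p), giving p = 7/13.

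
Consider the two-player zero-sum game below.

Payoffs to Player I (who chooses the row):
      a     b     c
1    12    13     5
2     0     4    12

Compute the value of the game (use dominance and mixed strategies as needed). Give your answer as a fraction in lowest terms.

144/19

Column b is strictly dominated by a for Player II (it gives Player I more in every row).
The remaining 2×2 game on (1, 2) × (a, c) has no saddle point. Let Player I play 1 with probability p; indifference gives 12p = 5p + 12(1−p), so p = 12/19.
Similarly Player II's optimal q on a is 7/19, and the value is 12·(7/19) + (5)·(12/19) = 144/19.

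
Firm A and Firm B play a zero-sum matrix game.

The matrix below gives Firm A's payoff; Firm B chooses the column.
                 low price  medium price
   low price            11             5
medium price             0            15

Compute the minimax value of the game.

Row minima are 5 and 0, so Firm A's maximin is 5; column maxima are 11 and 15, so Firm B's minimax is 11. These differ, so the equilibrium is in mixed strategies.
Let Firm A play low price with probability p. Firm B is indifferent when 11p = 5p + 15(1−p), giving p = 5/7.
Let Firm B play low price with probability q. Firm A is indifferent when 11q + 5(1−q) = 15(1−q), giving q = 10/21.
The value is 11·(10/21) + (5)·(11/21) = 55/7.

55/7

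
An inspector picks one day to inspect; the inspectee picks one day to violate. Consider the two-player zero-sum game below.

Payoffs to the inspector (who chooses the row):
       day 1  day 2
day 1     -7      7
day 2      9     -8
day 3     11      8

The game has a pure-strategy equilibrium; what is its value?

8

Row minima: -7, -8, 8 → the inspector's maximin is 8.
Column maxima: 11, 8 → the inspectee's minimax is 8.
They coincide at (day 3, day 2), so the value is 8.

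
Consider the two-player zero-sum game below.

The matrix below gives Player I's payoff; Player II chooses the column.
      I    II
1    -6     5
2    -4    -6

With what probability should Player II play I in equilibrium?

Row minima are -6 and -6, so Player I's maximin is -6; column maxima are -4 and 5, so Player II's minimax is -4. These differ, so the equilibrium is in mixed strategies.
Let Player II play I with probability q. Player I is indifferent when −6q + 5(1−q) = −4q − 6(1−q), giving q = 11/13.

11/13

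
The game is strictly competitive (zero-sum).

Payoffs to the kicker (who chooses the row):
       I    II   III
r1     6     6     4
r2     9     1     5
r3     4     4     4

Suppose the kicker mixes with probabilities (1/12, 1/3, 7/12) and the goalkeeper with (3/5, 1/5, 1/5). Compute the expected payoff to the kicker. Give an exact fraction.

Against (3/5, 1/5, 1/5), each row's expected payoff is r1: 28/5; r2: 33/5; r3: 4.
Taking the (1/12, 1/3, 7/12)-weighted average: (1/12)·(28/5) + (1/3)·(33/5) + (7/12)·(4) = 5.

5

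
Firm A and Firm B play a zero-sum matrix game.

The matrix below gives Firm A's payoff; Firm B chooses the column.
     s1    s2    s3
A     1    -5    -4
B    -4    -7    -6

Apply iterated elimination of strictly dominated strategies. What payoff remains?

Column s1 is strictly dominated by s2 for Firm B (-5<1, -7<-4); eliminate s1.
Column s3 is strictly dominated by s2 for Firm B (-5<-4, -7<-6); eliminate s3.
Row B is strictly dominated by row A (-5>-7); eliminate B.
Only (A, s2) remains, with payoff -5.

-5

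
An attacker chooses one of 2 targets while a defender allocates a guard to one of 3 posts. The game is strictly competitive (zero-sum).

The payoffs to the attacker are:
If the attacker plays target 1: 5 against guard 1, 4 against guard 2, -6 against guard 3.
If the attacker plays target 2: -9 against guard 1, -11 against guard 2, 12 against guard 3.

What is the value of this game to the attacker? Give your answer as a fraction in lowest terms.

Column guard 1 is strictly dominated by guard 2 for the defender (it gives the attacker more in every row).
The remaining 2×2 game on (target 1, target 2) × (guard 2, guard 3) has no saddle point. Let the attacker play target 1 with probability p; indifference gives 4p − 11(1−p) = −6p + 12(1−p), so p = 23/33.
Similarly the defender's optimal q on guard 2 is 6/11, and the value is 4·(6/11) + (-6)·(5/11) = -6/11.

-6/11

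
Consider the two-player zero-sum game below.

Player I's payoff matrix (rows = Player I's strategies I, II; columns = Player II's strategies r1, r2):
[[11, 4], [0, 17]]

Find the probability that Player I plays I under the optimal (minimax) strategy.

Row minima are 4 and 0, so Player I's maximin is 4; column maxima are 11 and 17, so Player II's minimax is 11. These differ, so the equilibrium is in mixed strategies.
Let Player I play I with probability p. Player II is indifferent when 11p = 4p + 17(1−p), giving p = 17/24.

17/24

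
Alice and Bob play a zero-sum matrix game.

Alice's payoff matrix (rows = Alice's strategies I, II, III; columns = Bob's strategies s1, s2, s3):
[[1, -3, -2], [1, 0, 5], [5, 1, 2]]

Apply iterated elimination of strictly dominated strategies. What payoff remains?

Row I is strictly dominated by row III (5>1, 1>-3, 2>-2); eliminate I.
Column s3 is strictly dominated by s2 for Bob (0<5, 1<2); eliminate s3.
Row II is strictly dominated by row III (5>1, 1>0); eliminate II.
Column s1 is strictly dominated by s2 for Bob (1<5); eliminate s1.
Only (III, s2) remains, with payoff 1.

1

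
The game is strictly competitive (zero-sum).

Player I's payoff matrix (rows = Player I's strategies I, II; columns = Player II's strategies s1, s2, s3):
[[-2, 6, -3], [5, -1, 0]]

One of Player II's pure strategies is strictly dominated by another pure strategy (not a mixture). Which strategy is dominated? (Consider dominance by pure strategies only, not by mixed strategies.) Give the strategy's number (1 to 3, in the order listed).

Player II prefers columns that give Player I less. Compare s1 with s3: -3 < -2, 0 < 5.
So s3 strictly dominates s1 for Player II; s1 is strictly dominated.

1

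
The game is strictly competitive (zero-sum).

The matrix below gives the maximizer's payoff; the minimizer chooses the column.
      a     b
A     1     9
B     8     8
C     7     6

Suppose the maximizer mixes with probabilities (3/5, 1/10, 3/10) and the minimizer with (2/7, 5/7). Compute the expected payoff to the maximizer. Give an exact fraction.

47/7

Against (2/7, 5/7), each row's expected payoff is A: 47/7; B: 8; C: 44/7.
Taking the (3/5, 1/10, 3/10)-weighted average: (3/5)·(47/7) + (1/10)·(8) + (3/10)·(44/7) = 47/7.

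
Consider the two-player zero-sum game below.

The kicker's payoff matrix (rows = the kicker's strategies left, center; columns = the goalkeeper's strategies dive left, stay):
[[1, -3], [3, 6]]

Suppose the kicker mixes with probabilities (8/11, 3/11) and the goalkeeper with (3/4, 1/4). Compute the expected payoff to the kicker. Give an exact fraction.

45/44

Against (3/4, 1/4), each row's expected payoff is left: 0; center: 15/4.
Taking the (8/11, 3/11)-weighted average: (8/11)·(0) + (3/11)·(15/4) = 45/44.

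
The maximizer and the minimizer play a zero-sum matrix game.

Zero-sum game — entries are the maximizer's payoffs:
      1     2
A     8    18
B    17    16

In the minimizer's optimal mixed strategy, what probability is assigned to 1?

2/11

Row minima are 8 and 16, so the maximizer's maximin is 16; column maxima are 17 and 18, so the minimizer's minimax is 17. These differ, so the equilibrium is in mixed strategies.
Let the minimizer play 1 with probability q. The maximizer is indifferent when 8q + 18(1−q) = 17q + 16(1−q), giving q = 2/11.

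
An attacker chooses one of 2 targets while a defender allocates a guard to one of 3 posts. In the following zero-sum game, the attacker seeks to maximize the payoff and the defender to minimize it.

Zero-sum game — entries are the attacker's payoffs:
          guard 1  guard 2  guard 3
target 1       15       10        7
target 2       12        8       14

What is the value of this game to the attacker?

Column guard 1 is strictly dominated by guard 2 for the defender (it gives the attacker more in every row).
The remaining 2×2 game on (target 1, target 2) × (guard 2, guard 3) has no saddle point. Let the attacker play target 1 with probability p; indifference gives 10p + 8(1−p) = 7p + 14(1−p), so p = 2/3.
Similarly the defender's optimal q on guard 2 is 7/9, and the value is 10·(7/9) + (7)·(2/9) = 28/3.

28/3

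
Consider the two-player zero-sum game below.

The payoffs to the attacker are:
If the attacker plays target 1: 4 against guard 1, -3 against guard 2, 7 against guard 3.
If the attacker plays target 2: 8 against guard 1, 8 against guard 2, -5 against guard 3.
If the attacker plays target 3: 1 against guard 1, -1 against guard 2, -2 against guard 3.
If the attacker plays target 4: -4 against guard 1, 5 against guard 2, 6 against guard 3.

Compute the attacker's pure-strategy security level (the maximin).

The worst-case payoff for each row is target 1: -3, target 2: -5, target 3: -2, target 4: -4.
The best of these is -2.

-2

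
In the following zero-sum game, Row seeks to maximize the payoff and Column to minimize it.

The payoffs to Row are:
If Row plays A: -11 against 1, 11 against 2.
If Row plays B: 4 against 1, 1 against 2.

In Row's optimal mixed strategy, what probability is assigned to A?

Row minima are -11 and 1, so Row's maximin is 1; column maxima are 4 and 11, so Column's minimax is 4. These differ, so the equilibrium is in mixed strategies.
Let Row play A with probability p. Column is indifferent when −11p + 4(1−p) = 11p + (1−p), giving p = 3/25.

3/25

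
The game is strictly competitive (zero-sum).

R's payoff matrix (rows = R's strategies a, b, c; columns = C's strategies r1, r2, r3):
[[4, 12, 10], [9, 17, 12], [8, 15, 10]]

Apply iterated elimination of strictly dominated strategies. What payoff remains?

9

Column r2 is strictly dominated by r1 for C (4<12, 9<17, 8<15); eliminate r2.
Column r3 is strictly dominated by r1 for C (4<10, 9<12, 8<10); eliminate r3.
Row c is strictly dominated by row b (9>8); eliminate c.
Row a is strictly dominated by row b (9>4); eliminate a.
Only (b, r1) remains, with payoff 9.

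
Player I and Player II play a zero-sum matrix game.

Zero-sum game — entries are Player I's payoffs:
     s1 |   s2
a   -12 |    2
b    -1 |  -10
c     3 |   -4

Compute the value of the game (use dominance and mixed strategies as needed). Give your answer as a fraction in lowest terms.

-2

Row b is strictly dominated by row c, so Player I never plays it.
The remaining 2×2 game on (a, c) × (s1, s2) has no saddle point. Let Player I play a with probability p; indifference gives −12p + 3(1−p) = 2p − 4(1−p), so p = 1/3.
Similarly Player II's optimal q on s1 is 2/7, and the value is -12·(2/7) + (2)·(5/7) = -2.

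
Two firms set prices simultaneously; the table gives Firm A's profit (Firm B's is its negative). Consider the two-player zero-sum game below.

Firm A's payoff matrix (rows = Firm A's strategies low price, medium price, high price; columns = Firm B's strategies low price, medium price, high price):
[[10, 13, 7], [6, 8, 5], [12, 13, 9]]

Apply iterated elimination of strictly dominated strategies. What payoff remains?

Row medium price is strictly dominated by row low price (10>6, 13>8, 7>5); eliminate medium price.
Column medium price is strictly dominated by low price for Firm B (10<13, 12<13); eliminate medium price.
Row low price is strictly dominated by row high price (12>10, 9>7); eliminate low price.
Column low price is strictly dominated by high price for Firm B (9<12); eliminate low price.
Only (high price, high price) remains, with payoff 9.

9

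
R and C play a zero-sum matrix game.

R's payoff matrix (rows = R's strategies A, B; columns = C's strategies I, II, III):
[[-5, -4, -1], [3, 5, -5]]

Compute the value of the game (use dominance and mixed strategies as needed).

-7/3

Column II is strictly dominated by I for C (it gives R more in every row).
The remaining 2×2 game on (A, B) × (I, III) has no saddle point. Let R play A with probability p; indifference gives −5p + 3(1−p) = −p − 5(1−p), so p = 2/3.
Similarly C's optimal q on I is 1/3, and the value is -5·(1/3) + (-1)·(2/3) = -7/3.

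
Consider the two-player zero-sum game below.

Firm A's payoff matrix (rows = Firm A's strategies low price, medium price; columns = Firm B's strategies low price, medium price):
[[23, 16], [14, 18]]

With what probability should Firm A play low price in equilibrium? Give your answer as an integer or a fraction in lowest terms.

Row minima are 16 and 14, so Firm A's maximin is 16; column maxima are 23 and 18, so Firm B's minimax is 18. These differ, so the equilibrium is in mixed strategies.
Let Firm A play low price with probability p. Firm B is indifferent when 23p + 14(1−p) = 16p + 18(1−p), giving p = 4/11.

4/11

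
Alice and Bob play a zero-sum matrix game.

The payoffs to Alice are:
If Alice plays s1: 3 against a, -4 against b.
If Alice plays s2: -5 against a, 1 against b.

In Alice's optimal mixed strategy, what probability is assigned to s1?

Row minima are -4 and -5, so Alice's maximin is -4; column maxima are 3 and 1, so Bob's minimax is 1. These differ, so the equilibrium is in mixed strategies.
Let Alice play s1 with probability p. Bob is indifferent when 3p − 5(1−p) = −4p + (1−p), giving p = 6/13.

6/13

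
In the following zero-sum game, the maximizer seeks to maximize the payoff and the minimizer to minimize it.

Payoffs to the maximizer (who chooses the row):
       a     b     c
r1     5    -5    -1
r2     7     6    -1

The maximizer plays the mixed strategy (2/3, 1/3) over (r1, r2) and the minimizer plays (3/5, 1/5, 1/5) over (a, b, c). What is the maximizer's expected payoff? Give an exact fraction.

44/15

Against (3/5, 1/5, 1/5), each row's expected payoff is r1: 9/5; r2: 26/5.
Taking the (2/3, 1/3)-weighted average: (2/3)·(9/5) + (1/3)·(26/5) = 44/15.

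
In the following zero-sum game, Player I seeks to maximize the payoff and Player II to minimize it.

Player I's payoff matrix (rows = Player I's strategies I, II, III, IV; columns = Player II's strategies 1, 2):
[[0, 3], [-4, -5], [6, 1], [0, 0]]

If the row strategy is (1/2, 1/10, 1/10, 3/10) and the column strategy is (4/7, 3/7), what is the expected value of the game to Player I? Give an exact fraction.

Against (4/7, 3/7), each row's expected payoff is I: 9/7; II: -31/7; III: 27/7; IV: 0.
Taking the (1/2, 1/10, 1/10, 3/10)-weighted average: (1/2)·(9/7) + (1/10)·(-31/7) + (1/10)·(27/7) + (3/10)·(0) = 41/70.

41/70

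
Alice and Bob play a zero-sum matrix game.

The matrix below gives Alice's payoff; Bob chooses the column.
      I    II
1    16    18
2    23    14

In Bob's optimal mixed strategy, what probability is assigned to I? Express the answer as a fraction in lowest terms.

4/11

Row minima are 16 and 14, so Alice's maximin is 16; column maxima are 23 and 18, so Bob's minimax is 18. These differ, so the equilibrium is in mixed strategies.
Let Bob play I with probability q. Alice is indifferent when 16q + 18(1−q) = 23q + 14(1−q), giving q = 4/11.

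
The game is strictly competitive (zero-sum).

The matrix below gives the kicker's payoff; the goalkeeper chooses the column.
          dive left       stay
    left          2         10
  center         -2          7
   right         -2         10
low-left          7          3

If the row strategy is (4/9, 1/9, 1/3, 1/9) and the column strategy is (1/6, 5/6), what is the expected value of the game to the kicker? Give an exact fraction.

Against (1/6, 5/6), each row's expected payoff is left: 26/3; center: 11/2; right: 8; low-left: 11/3.
Taking the (4/9, 1/9, 1/3, 1/9)-weighted average: (4/9)·(26/3) + (1/9)·(11/2) + (1/3)·(8) + (1/9)·(11/3) = 407/54.

407/54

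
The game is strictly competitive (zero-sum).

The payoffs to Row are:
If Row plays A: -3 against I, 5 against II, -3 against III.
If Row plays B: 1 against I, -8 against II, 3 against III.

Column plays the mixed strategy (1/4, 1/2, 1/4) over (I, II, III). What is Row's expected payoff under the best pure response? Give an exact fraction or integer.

A: (-3)·(1/4) + (5)·(1/2) + (-3)·(1/4) = 1.
B: (1)·(1/4) + (-8)·(1/2) + (3)·(1/4) = -3.
The best pure response is A with expected payoff 1.

1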